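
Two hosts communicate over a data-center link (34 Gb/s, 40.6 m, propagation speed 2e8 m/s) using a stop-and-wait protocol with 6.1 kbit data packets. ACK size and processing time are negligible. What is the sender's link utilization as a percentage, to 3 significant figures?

30.6 %

t_tx = L/R = 6100/34000000000 = 1.79412e-07 s.
t_prop = 40.6/200000000 = 2.03e-07 s; RTT = 4.06e-07 s.
Cycle = t_tx + RTT = 5.85412e-07 s.
Utilization = t_tx / cycle = 1.79412e-07/5.85412e-07 = 30.6 %.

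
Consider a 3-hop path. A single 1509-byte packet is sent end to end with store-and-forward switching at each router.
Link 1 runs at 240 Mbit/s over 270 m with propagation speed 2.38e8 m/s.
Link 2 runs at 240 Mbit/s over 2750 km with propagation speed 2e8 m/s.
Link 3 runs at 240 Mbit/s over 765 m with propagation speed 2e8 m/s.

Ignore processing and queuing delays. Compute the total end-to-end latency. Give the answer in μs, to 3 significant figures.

13900 μs

L = 1509 × 8 = 12072 bits.
Transmission delay per hop = L/R = 12072/240000000 = 50.3 μs; 3 hops → 150.9 μs.
Propagation delays (d/s per hop): 1.13445, 13750, 3.825 μs; sum = 13755 μs.
End-to-end = 13900 μs.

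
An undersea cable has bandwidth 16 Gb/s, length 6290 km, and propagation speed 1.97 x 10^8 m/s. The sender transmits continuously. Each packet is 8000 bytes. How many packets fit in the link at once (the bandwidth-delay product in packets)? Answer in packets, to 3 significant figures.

7980 packets

Propagation delay = 6290000 / 197000000 = 0.0319289 s.
BDP = R × t_prop = 16000000000 × 0.0319289 = 510863000 bits.
In packets of 64000 bits: 7980 packets.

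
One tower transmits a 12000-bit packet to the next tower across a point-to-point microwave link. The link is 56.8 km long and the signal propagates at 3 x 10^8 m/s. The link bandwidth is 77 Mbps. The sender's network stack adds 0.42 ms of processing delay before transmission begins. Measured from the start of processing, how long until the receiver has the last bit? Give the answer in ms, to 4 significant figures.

0.7652 ms

Transmission delay = L/R = 12000 / 77000000 = 0.155844 ms.
Propagation delay = d/s = 56800 m / 300000000 m/s = 0.189333 ms.
Plus processing delay 0.42 ms = 0.42 ms.
Total = 0.7652 ms.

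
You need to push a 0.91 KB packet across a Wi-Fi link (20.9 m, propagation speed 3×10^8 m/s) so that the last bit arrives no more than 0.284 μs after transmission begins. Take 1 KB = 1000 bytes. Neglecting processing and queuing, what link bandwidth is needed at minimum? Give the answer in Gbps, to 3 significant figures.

34.0 Gbps

L = 7280 bits.
Propagation delay = 20.9 / 300000000 = 0.0696667 μs.
Transmission budget = 0.284 − 0.0696667 = 0.214333 μs.
R ≥ L / t_tx = 7280 bits / 2.14333e-07 s = 34.0 Gbps.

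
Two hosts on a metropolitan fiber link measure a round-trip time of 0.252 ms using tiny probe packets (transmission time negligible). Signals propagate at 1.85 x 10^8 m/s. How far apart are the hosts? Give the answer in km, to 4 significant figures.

23.31 km

One-way propagation = RTT/2 = 0.126 ms.
d = s × t = 185000000 × 0.000126 = 23.31 km.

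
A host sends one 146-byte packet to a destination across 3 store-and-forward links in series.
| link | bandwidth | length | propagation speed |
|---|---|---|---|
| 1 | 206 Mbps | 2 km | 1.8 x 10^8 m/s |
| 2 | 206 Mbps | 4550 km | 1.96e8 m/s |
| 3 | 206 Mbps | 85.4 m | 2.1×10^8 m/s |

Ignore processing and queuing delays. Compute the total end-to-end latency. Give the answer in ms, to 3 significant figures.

23.2 ms

L = 146 × 8 = 1168 bits.
Transmission delay per hop = L/R = 1168/206000000 = 0.0056699 ms; 3 hops → 0.0170097 ms.
Propagation delays (d/s per hop): 0.0111111, 23.2143, 0.000406667 ms; sum = 23.2258 ms.
End-to-end = 23.2 ms.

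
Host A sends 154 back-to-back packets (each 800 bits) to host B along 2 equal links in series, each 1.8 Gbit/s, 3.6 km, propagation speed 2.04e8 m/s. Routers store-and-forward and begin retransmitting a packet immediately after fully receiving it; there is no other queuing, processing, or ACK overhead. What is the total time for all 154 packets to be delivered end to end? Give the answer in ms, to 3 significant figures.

Per-hop transmission t_tx = L/R = 800/1800000000 = 0.000444444 ms.
Per-hop propagation t_prop = 3600/204000000 = 0.0176471 ms.
Pipeline fill: first packet needs 2·t_tx to clear all hops; remaining 153 packets each add one t_tx.
Total = (2+154-1)·t_tx + 2·t_prop = 155·0.000444444 + 2·0.0176471 = 0.104 ms.

0.104 ms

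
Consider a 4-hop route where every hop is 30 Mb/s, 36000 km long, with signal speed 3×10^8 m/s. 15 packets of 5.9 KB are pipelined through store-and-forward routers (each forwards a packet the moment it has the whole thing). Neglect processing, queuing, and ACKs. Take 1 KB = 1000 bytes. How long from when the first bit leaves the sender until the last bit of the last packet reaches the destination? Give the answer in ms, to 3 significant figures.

508 ms

Per-hop transmission t_tx = L/R = 47200/30000000 = 1.57333 ms.
Per-hop propagation t_prop = 36000000/300000000 = 120 ms.
Pipeline fill: first packet needs 4·t_tx to clear all hops; remaining 14 packets each add one t_tx.
Total = (4+15-1)·t_tx + 4·t_prop = 18·1.57333 + 4·120 = 508 ms.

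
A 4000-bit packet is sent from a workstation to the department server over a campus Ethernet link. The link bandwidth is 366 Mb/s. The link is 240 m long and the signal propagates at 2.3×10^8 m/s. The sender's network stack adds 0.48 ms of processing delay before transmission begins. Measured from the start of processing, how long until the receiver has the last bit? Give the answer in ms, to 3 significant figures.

Transmission delay = L/R = 4000 / 366000000 = 0.010929 ms.
Propagation delay = d/s = 240 m / 2.3e+08 m/s = 0.00104348 ms.
Plus processing delay 0.48 ms = 0.48 ms.
Total = 0.492 ms.

0.492 ms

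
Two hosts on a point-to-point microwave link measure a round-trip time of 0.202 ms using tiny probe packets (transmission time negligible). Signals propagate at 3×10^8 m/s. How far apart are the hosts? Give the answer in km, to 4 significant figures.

One-way propagation = RTT/2 = 0.101 ms.
d = s × t = 300000000 × 0.000101 = 30.30 km.

30.30 km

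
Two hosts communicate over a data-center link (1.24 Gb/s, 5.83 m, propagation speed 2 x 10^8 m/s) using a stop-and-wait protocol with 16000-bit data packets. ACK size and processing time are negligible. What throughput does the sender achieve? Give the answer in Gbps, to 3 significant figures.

1.23 Gbps

t_tx = L/R = 16000/1240000000 = 1.29032e-05 s.
t_prop = 5.83/200000000 = 2.915e-08 s; RTT = 5.83e-08 s.
Cycle = t_tx + RTT = 1.29615e-05 s.
Throughput = L / cycle = 16000 / 1.29615e-05 = 1.23 Gbps.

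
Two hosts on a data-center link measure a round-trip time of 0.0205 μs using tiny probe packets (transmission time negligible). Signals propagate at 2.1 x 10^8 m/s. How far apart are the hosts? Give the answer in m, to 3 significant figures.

One-way propagation = RTT/2 = 0.01025 μs.
d = s × t = 210000000 × 1.025e-08 = 2.15 m.

2.15 m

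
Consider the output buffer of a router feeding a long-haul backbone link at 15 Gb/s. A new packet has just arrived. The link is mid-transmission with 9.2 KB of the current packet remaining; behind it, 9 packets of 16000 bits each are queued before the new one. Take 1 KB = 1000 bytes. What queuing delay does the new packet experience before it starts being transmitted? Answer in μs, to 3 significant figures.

14.5 μs

Each queued packet: L/R = 16000/15000000000 = 1.06667 μs.
9 queued → 9.6 μs.
Plus remaining 73600 bits of current packet: 4.90667 μs.
Queuing delay = 14.5 μs.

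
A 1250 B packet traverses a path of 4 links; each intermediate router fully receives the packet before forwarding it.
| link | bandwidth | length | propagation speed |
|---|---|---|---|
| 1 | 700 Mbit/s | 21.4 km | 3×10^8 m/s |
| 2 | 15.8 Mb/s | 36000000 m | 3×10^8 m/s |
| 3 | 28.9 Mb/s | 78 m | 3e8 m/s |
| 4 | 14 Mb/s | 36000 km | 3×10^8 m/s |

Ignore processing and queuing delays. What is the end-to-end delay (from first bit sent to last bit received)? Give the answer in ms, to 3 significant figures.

242 ms

L = 1250 × 8 = 10000 bits.
Transmission delays (L/R per hop): 0.0142857, 0.632911, 0.346021, 0.714286 ms; sum = 1.7075 ms.
Propagation delays (d/s per hop): 0.0713333, 120, 0.00026, 120 ms; sum = 240.072 ms.
End-to-end = 242 ms.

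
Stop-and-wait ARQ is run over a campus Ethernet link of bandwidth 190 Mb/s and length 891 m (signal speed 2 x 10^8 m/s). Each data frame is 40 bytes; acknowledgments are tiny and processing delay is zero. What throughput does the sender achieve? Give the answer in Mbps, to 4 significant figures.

t_tx = L/R = 320/190000000 = 1.68421e-06 s.
t_prop = 891/200000000 = 4.455e-06 s; RTT = 8.91e-06 s.
Cycle = t_tx + RTT = 1.05942e-05 s.
Throughput = L / cycle = 320 / 1.05942e-05 = 30.21 Mbps.

30.21 Mbps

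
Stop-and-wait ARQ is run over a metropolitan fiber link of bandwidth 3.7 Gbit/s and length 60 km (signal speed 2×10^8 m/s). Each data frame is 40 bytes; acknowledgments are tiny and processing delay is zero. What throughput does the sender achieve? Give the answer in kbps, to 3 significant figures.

t_tx = L/R = 320/3700000000 = 8.64865e-08 s.
t_prop = 60000/200000000 = 0.0003 s; RTT = 0.0006 s.
Cycle = t_tx + RTT = 0.000600086 s.
Throughput = L / cycle = 320 / 0.000600086 = 533 kbps.

533 kbps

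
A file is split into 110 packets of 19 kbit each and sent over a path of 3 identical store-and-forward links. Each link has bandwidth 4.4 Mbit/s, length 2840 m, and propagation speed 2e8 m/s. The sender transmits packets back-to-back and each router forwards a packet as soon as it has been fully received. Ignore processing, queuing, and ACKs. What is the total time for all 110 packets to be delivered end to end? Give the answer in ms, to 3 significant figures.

Per-hop transmission t_tx = L/R = 19000/4400000 = 4.31818 ms.
Per-hop propagation t_prop = 2840/200000000 = 0.0142 ms.
Pipeline fill: first packet needs 3·t_tx to clear all hops; remaining 109 packets each add one t_tx.
Total = (3+110-1)·t_tx + 3·t_prop = 112·4.31818 + 3·0.0142 = 484 ms.

484 ms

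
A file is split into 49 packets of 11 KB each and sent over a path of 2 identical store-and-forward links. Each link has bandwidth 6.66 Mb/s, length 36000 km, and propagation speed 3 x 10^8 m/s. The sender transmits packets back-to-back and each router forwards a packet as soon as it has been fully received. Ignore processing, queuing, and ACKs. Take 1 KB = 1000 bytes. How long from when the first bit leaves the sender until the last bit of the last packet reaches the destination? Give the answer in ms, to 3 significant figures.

Per-hop transmission t_tx = L/R = 88000/6660000 = 13.2132 ms.
Per-hop propagation t_prop = 36000000/300000000 = 120 ms.
Pipeline fill: first packet needs 2·t_tx to clear all hops; remaining 48 packets each add one t_tx.
Total = (2+49-1)·t_tx + 2·t_prop = 50·13.2132 + 2·120 = 901 ms.

901 ms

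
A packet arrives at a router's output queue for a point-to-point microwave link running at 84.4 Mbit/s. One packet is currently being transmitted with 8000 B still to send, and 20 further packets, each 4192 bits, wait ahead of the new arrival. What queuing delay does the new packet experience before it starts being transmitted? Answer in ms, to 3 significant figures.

1.75 ms

Each queued packet: L/R = 4192/84400000 = 0.0496682 ms.
20 queued → 0.993365 ms.
Plus remaining 64000 bits of current packet: 0.758294 ms.
Queuing delay = 1.75 ms.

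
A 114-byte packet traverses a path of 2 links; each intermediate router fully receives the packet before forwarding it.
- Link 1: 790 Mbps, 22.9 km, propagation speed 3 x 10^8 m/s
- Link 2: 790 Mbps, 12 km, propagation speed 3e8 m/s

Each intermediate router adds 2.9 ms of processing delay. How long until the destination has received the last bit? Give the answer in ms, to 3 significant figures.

3.02 ms

L = 114 × 8 = 912 bits.
Transmission delay per hop = L/R = 912/790000000 = 0.00115443 ms; 2 hops → 0.00230886 ms.
Propagation delays (d/s per hop): 0.0763333, 0.04 ms; sum = 0.116333 ms.
Processing at 1 router(s): 1 × 2.9 ms = 2.9 ms.
End-to-end = 3.02 ms.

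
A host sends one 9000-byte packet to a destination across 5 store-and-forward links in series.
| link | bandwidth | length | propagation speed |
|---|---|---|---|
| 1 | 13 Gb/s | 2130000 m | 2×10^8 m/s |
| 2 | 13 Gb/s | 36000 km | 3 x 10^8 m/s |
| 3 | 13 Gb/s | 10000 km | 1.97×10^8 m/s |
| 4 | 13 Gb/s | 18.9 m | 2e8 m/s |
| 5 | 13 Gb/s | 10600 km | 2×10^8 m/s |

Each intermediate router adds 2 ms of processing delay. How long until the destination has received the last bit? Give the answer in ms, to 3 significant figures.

242 ms

L = 9000 × 8 = 72000 bits.
Transmission delay per hop = L/R = 72000/13000000000 = 0.00553846 ms; 5 hops → 0.0276923 ms.
Propagation delays (d/s per hop): 10.65, 120, 50.7614, 9.45e-05, 53 ms; sum = 234.412 ms.
Processing at 4 router(s): 4 × 2 ms = 8 ms.
End-to-end = 242 ms.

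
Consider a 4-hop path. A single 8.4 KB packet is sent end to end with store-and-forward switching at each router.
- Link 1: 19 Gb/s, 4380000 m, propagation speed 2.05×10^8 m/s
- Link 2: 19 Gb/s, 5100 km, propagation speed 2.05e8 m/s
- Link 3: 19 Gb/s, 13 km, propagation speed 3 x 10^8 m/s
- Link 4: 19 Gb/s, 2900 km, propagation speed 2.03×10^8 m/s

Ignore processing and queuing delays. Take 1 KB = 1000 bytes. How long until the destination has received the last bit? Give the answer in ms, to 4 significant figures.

L = 67200 bits.
Transmission delay per hop = L/R = 67200/19000000000 = 0.00353684 ms; 4 hops → 0.0141474 ms.
Propagation delays (d/s per hop): 21.3659, 24.878, 0.0433333, 14.2857 ms; sum = 60.573 ms.
End-to-end = 60.59 ms.

60.59 ms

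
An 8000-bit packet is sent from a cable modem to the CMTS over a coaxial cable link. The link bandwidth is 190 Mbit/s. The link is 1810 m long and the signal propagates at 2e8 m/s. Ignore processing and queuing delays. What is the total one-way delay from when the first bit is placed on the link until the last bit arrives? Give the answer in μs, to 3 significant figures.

51.2 μs

Transmission delay = L/R = 8000 / 190000000 = 42.1053 μs.
Propagation delay = d/s = 1810 m / 200000000 m/s = 9.05 μs.
Total = 51.2 μs.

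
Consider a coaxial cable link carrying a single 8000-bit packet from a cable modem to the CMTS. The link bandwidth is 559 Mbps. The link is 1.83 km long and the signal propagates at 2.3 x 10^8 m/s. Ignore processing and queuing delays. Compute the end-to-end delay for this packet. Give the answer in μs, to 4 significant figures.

Transmission delay = L/R = 8000 / 559000000 = 14.3113 μs.
Propagation delay = d/s = 1830 m / 2.3e+08 m/s = 7.95652 μs.
Total = 22.27 μs.

22.27 μs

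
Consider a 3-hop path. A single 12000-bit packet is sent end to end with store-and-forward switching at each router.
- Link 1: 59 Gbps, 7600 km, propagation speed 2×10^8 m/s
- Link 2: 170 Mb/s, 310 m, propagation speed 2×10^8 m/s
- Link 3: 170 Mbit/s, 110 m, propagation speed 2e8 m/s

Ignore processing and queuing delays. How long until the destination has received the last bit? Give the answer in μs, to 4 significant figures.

38140 μs

Transmission delays (L/R per hop): 0.20339, 70.5882, 70.5882 μs; sum = 141.38 μs.
Propagation delays (d/s per hop): 38000, 1.55, 0.55 μs; sum = 38002.1 μs.
End-to-end = 38140 μs.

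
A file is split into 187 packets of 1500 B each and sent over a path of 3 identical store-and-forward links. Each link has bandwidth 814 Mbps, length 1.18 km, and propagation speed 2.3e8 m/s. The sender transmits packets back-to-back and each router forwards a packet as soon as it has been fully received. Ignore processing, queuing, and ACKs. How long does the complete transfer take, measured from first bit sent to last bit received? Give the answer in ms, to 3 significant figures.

2.80 ms

Per-hop transmission t_tx = L/R = 12000/814000000 = 0.014742 ms.
Per-hop propagation t_prop = 1180/2.3e+08 = 0.00513043 ms.
Pipeline fill: first packet needs 3·t_tx to clear all hops; remaining 186 packets each add one t_tx.
Total = (3+187-1)·t_tx + 3·t_prop = 189·0.014742 + 3·0.00513043 = 2.80 ms.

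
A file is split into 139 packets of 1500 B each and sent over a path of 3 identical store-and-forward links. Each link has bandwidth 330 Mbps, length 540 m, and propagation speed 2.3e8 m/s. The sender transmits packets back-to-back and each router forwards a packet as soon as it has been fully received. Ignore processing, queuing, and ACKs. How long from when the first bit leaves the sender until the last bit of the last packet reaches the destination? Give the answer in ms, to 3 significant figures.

5.13 ms

Per-hop transmission t_tx = L/R = 12000/330000000 = 0.0363636 ms.
Per-hop propagation t_prop = 540/2.3e+08 = 0.00234783 ms.
Pipeline fill: first packet needs 3·t_tx to clear all hops; remaining 138 packets each add one t_tx.
Total = (3+139-1)·t_tx + 3·t_prop = 141·0.0363636 + 3·0.00234783 = 5.13 ms.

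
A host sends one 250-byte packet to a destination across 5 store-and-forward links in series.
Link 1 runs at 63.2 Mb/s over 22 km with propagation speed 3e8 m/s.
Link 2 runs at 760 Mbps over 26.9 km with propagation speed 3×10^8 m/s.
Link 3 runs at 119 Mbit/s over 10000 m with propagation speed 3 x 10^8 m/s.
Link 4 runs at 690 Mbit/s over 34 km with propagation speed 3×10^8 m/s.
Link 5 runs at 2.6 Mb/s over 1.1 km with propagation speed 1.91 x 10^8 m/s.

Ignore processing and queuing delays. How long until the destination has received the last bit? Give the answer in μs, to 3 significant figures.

1140 μs

L = 250 × 8 = 2000 bits.
Transmission delays (L/R per hop): 31.6456, 2.63158, 16.8067, 2.89855, 769.231 μs; sum = 823.213 μs.
Propagation delays (d/s per hop): 73.3333, 89.6667, 33.3333, 113.333, 5.75916 μs; sum = 315.426 μs.
End-to-end = 1140 μs.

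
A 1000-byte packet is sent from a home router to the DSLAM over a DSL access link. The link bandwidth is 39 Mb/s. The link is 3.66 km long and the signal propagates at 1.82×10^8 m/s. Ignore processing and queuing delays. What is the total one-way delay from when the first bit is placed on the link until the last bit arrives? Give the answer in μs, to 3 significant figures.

225 μs

L = 1000 × 8 = 8000 bits.
Transmission delay = L/R = 8000 / 39000000 = 205.128 μs.
Propagation delay = d/s = 3660 m / 182000000 m/s = 20.1099 μs.
Total = 225 μs.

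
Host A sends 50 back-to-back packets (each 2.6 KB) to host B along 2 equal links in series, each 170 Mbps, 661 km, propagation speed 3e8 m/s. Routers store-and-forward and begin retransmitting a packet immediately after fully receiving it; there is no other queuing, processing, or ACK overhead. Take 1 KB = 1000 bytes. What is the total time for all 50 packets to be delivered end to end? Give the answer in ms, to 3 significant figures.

10.6 ms

Per-hop transmission t_tx = L/R = 20800/170000000 = 0.122353 ms.
Per-hop propagation t_prop = 661000/300000000 = 2.20333 ms.
Pipeline fill: first packet needs 2·t_tx to clear all hops; remaining 49 packets each add one t_tx.
Total = (2+50-1)·t_tx + 2·t_prop = 51·0.122353 + 2·2.20333 = 10.6 ms.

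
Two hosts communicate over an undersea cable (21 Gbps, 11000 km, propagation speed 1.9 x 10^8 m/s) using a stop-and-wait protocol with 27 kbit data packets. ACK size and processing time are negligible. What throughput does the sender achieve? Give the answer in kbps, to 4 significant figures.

233.2 kbps

t_tx = L/R = 27000/21000000000 = 1.28571e-06 s.
t_prop = 11000000/190000000 = 0.0578947 s; RTT = 0.115789 s.
Cycle = t_tx + RTT = 0.115791 s.
Throughput = L / cycle = 27000 / 0.115791 = 233.2 kbps.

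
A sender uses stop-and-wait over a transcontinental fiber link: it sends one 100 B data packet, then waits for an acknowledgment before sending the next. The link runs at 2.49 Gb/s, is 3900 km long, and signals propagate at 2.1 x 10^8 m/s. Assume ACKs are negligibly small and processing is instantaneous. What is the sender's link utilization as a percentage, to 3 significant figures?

t_tx = L/R = 800/2490000000 = 3.21285e-07 s.
t_prop = 3900000/210000000 = 0.0185714 s; RTT = 0.0371429 s.
Cycle = t_tx + RTT = 0.0371432 s.
Utilization = t_tx / cycle = 3.21285e-07/0.0371432 = 0.000865 %.

0.000865 %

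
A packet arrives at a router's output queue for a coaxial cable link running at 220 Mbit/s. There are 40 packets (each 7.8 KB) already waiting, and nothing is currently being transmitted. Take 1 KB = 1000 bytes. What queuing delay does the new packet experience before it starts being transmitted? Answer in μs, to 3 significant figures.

Each queued packet: L/R = 62400/220000000 = 283.636 μs.
40 queued → 11345.5 μs.
Queuing delay = 11300 μs.

11300 μs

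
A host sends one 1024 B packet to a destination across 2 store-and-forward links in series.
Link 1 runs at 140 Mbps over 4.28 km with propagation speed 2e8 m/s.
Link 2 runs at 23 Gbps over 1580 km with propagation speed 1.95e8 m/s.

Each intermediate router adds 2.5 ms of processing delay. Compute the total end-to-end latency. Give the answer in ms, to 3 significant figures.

L = 1024 × 8 = 8192 bits.
Transmission delays (L/R per hop): 0.0585143, 0.000356174 ms; sum = 0.0588705 ms.
Propagation delays (d/s per hop): 0.0214, 8.10256 ms; sum = 8.12396 ms.
Processing at 1 router(s): 1 × 2.5 ms = 2.5 ms.
End-to-end = 10.7 ms.

10.7 ms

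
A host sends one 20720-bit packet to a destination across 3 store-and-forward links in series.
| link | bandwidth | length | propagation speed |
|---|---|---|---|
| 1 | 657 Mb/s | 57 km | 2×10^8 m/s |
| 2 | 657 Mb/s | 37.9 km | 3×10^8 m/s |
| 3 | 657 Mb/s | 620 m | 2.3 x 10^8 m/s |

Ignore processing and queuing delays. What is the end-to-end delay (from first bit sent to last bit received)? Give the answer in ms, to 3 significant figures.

Transmission delay per hop = L/R = 20720/657000000 = 0.0315373 ms; 3 hops → 0.0946119 ms.
Propagation delays (d/s per hop): 0.285, 0.126333, 0.00269565 ms; sum = 0.414029 ms.
End-to-end = 0.509 ms.

0.509 ms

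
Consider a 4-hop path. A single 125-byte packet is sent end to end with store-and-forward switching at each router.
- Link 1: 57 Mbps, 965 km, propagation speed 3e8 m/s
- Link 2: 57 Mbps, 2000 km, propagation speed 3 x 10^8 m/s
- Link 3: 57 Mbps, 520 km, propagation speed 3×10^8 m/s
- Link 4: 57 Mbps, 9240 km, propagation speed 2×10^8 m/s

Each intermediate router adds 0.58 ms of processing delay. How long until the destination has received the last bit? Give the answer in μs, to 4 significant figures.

L = 125 × 8 = 1000 bits.
Transmission delay per hop = L/R = 1000/57000000 = 17.5439 μs; 4 hops → 70.1754 μs.
Propagation delays (d/s per hop): 3216.67, 6666.67, 1733.33, 46200 μs; sum = 57816.7 μs.
Processing at 3 router(s): 3 × 0.58 ms = 1740 μs.
End-to-end = 59630 μs.

59630 μs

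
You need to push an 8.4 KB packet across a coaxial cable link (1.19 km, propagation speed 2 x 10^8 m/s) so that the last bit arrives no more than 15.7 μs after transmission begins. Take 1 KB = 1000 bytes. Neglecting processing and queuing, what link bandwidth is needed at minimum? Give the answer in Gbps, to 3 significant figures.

L = 67200 bits.
Propagation delay = 1190 / 200000000 = 5.95 μs.
Transmission budget = 15.7 − 5.95 = 9.75 μs.
R ≥ L / t_tx = 67200 bits / 9.75e-06 s = 6.89 Gbps.

6.89 Gbps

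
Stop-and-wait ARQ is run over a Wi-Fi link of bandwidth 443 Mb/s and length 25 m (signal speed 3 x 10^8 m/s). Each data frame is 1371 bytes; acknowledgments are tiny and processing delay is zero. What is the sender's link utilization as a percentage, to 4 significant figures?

t_tx = L/R = 10968/443000000 = 2.47585e-05 s.
t_prop = 25/300000000 = 8.33333e-08 s; RTT = 1.66667e-07 s.
Cycle = t_tx + RTT = 2.49251e-05 s.
Utilization = t_tx / cycle = 2.47585e-05/2.49251e-05 = 99.33 %.

99.33 %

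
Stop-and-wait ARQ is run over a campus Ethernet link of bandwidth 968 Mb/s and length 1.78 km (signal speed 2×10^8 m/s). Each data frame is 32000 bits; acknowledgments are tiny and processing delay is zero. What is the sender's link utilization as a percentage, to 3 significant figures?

t_tx = L/R = 32000/968000000 = 3.30579e-05 s.
t_prop = 1780/200000000 = 8.9e-06 s; RTT = 1.78e-05 s.
Cycle = t_tx + RTT = 5.08579e-05 s.
Utilization = t_tx / cycle = 3.30579e-05/5.08579e-05 = 65.0 %.

65.0 %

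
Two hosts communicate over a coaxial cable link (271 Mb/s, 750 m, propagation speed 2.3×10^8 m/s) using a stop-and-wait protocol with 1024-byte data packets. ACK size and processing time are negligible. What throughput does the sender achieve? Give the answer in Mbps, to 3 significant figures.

223 Mbps

t_tx = L/R = 8192/271000000 = 3.02288e-05 s.
t_prop = 750/2.3e+08 = 3.26087e-06 s; RTT = 6.52174e-06 s.
Cycle = t_tx + RTT = 3.67505e-05 s.
Throughput = L / cycle = 8192 / 3.67505e-05 = 223 Mbps.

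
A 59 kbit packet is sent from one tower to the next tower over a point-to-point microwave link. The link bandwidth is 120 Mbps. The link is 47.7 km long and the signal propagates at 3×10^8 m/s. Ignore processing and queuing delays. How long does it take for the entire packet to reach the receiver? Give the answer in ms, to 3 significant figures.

0.651 ms

L = 59000 bits.
Transmission delay = L/R = 59000 / 120000000 = 0.491667 ms.
Propagation delay = d/s = 47700 m / 300000000 m/s = 0.159 ms.
Total = 0.651 ms.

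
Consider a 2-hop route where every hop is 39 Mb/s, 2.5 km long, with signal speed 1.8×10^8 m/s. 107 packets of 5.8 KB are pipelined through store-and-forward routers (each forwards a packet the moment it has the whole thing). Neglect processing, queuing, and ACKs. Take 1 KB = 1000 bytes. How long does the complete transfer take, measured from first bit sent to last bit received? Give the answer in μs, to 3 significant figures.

129000 μs

Per-hop transmission t_tx = L/R = 46400/39000000 = 1189.74 μs.
Per-hop propagation t_prop = 2500/180000000 = 13.8889 μs.
Pipeline fill: first packet needs 2·t_tx to clear all hops; remaining 106 packets each add one t_tx.
Total = (2+107-1)·t_tx + 2·t_prop = 108·1189.74 + 2·13.8889 = 129000 μs.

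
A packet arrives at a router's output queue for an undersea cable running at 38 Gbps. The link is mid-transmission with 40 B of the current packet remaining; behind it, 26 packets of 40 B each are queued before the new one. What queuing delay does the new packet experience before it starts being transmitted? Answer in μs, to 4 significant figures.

Each queued packet: L/R = 320/38000000000 = 0.00842105 μs.
26 queued → 0.218947 μs.
Plus remaining 320 bits of current packet: 0.00842105 μs.
Queuing delay = 0.2274 μs.

0.2274 μs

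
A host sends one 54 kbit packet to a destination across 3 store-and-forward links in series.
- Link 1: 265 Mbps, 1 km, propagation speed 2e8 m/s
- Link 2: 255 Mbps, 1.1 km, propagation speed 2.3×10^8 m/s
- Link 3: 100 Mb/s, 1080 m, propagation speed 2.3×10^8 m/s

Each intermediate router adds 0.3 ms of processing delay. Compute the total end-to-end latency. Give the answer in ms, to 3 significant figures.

L = 54000 bits.
Transmission delays (L/R per hop): 0.203774, 0.211765, 0.54 ms; sum = 0.955538 ms.
Propagation delays (d/s per hop): 0.005, 0.00478261, 0.00469565 ms; sum = 0.0144783 ms.
Processing at 2 router(s): 2 × 0.3 ms = 0.6 ms.
End-to-end = 1.57 ms.

1.57 ms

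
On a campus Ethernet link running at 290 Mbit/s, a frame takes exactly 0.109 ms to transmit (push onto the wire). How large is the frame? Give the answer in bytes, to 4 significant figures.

3951 bytes

L = R × t_tx = 290000000 b/s × 0.000109 s = 31610 bits.
In bytes: 31610 / 8 = 3951 bytes.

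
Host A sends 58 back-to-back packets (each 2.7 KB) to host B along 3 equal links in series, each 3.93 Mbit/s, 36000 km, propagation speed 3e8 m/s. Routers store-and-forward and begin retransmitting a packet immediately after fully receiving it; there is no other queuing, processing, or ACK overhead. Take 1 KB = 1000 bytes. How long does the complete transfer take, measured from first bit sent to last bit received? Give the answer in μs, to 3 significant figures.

Per-hop transmission t_tx = L/R = 21600/3930000 = 5496.18 μs.
Per-hop propagation t_prop = 36000000/300000000 = 120000 μs.
Pipeline fill: first packet needs 3·t_tx to clear all hops; remaining 57 packets each add one t_tx.
Total = (3+58-1)·t_tx + 3·t_prop = 60·5496.18 + 3·120000 = 690000 μs.

690000 μs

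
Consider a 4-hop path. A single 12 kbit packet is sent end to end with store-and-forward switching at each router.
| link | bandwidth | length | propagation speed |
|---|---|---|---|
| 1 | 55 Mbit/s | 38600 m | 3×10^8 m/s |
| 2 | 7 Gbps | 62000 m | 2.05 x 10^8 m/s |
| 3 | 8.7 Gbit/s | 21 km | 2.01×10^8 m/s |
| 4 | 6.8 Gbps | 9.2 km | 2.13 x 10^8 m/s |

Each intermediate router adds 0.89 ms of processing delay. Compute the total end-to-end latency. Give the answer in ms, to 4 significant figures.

L = 12000 bits.
Transmission delays (L/R per hop): 0.218182, 0.00171429, 0.00137931, 0.00176471 ms; sum = 0.22304 ms.
Propagation delays (d/s per hop): 0.128667, 0.302439, 0.104478, 0.0431925 ms; sum = 0.578776 ms.
Processing at 3 router(s): 3 × 0.89 ms = 2.67 ms.
End-to-end = 3.472 ms.

3.472 ms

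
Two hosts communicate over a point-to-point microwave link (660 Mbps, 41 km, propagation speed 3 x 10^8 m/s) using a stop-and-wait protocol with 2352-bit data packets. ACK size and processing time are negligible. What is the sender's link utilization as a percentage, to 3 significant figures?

t_tx = L/R = 2352/660000000 = 3.56364e-06 s.
t_prop = 41000/300000000 = 0.000136667 s; RTT = 0.000273333 s.
Cycle = t_tx + RTT = 0.000276897 s.
Utilization = t_tx / cycle = 3.56364e-06/0.000276897 = 1.29 %.

1.29 %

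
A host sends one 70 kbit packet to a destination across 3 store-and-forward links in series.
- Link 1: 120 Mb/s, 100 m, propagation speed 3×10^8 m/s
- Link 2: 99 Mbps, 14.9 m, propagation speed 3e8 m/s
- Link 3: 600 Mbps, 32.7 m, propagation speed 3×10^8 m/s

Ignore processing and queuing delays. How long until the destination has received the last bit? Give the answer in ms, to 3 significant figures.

L = 70000 bits.
Transmission delays (L/R per hop): 0.583333, 0.707071, 0.116667 ms; sum = 1.40707 ms.
Propagation delays (d/s per hop): 0.000333333, 4.96667e-05, 0.000109 ms; sum = 0.000492 ms.
End-to-end = 1.41 ms.

1.41 ms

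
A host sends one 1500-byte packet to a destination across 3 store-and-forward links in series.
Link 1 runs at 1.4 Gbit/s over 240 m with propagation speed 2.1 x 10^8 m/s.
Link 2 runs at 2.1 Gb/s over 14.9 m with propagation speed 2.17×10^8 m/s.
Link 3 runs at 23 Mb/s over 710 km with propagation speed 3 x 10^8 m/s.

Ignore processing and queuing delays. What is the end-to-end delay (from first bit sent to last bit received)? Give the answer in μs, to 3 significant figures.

2900 μs

L = 1500 × 8 = 12000 bits.
Transmission delays (L/R per hop): 8.57143, 5.71429, 521.739 μs; sum = 536.025 μs.
Propagation delays (d/s per hop): 1.14286, 0.0686636, 2366.67 μs; sum = 2367.88 μs.
End-to-end = 2900 μs.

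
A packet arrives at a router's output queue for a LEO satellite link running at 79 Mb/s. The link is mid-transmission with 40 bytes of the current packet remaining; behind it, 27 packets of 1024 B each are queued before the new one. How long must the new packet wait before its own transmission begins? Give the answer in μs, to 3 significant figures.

Each queued packet: L/R = 8192/79000000 = 103.696 μs.
27 queued → 2799.8 μs.
Plus remaining 320 bits of current packet: 4.05063 μs.
Queuing delay = 2800 μs.

2800 μs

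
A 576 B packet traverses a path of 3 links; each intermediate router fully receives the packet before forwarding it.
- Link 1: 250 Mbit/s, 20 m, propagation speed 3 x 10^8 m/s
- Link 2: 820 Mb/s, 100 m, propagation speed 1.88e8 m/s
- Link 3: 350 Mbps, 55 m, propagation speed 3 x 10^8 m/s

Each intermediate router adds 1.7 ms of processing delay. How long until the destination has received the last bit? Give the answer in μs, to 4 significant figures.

L = 576 × 8 = 4608 bits.
Transmission delays (L/R per hop): 18.432, 5.61951, 13.1657 μs; sum = 37.2172 μs.
Propagation delays (d/s per hop): 0.0666667, 0.531915, 0.183333 μs; sum = 0.781915 μs.
Processing at 2 router(s): 2 × 1.7 ms = 3400 μs.
End-to-end = 3438 μs.

3438 μs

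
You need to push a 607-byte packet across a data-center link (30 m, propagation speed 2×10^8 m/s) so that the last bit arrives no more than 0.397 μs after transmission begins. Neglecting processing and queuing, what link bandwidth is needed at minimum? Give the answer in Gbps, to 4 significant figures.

19.66 Gbps

L = 4856 bits.
Propagation delay = 30 / 200000000 = 0.15 μs.
Transmission budget = 0.397 − 0.15 = 0.247 μs.
R ≥ L / t_tx = 4856 bits / 2.47e-07 s = 19.66 Gbps.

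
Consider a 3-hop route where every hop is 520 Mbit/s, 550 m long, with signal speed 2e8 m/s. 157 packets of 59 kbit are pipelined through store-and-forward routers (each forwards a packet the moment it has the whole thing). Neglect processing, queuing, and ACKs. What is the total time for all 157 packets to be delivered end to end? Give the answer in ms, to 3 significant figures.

Per-hop transmission t_tx = L/R = 59000/520000000 = 0.113462 ms.
Per-hop propagation t_prop = 550/200000000 = 0.00275 ms.
Pipeline fill: first packet needs 3·t_tx to clear all hops; remaining 156 packets each add one t_tx.
Total = (3+157-1)·t_tx + 3·t_prop = 159·0.113462 + 3·0.00275 = 18.0 ms.

18.0 ms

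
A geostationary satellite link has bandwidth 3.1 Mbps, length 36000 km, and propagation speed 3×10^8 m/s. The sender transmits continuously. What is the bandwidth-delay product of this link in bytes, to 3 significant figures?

Propagation delay = 36000000 / 300000000 = 0.12 s.
BDP = R × t_prop = 3100000 × 0.12 = 372000 bits.
In bytes: 372000/8 = 46500 bytes.

46500 bytes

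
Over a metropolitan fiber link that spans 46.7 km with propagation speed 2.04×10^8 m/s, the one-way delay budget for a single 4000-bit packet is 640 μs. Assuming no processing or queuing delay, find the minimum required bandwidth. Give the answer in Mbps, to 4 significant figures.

9.731 Mbps

Propagation delay = 46700 / 204000000 = 228.922 μs.
Transmission budget = 640 − 228.922 = 411.078 μs.
R ≥ L / t_tx = 4000 bits / 0.000411078 s = 9.731 Mbps.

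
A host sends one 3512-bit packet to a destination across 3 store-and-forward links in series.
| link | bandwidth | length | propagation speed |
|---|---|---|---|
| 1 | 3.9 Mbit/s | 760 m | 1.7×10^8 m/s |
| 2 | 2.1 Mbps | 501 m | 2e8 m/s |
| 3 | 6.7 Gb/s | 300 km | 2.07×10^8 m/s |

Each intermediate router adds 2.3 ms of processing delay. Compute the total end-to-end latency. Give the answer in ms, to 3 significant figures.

Transmission delays (L/R per hop): 0.900513, 1.67238, 0.000524179 ms; sum = 2.57342 ms.
Propagation delays (d/s per hop): 0.00447059, 0.002505, 1.44928 ms; sum = 1.45625 ms.
Processing at 2 router(s): 2 × 2.3 ms = 4.6 ms.
End-to-end = 8.63 ms.

8.63 ms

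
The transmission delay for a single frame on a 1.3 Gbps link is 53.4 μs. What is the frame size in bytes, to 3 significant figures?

8680 bytes

L = R × t_tx = 1300000000 b/s × 5.34e-05 s = 69420 bits.
In bytes: 69420 / 8 = 8680 bytes.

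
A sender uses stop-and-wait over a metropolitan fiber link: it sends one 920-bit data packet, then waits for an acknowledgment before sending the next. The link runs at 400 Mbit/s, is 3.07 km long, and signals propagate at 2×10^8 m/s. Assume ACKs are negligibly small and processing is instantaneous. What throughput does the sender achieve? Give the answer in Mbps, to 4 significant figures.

27.88 Mbps

t_tx = L/R = 920/400000000 = 2.3e-06 s.
t_prop = 3070/200000000 = 1.535e-05 s; RTT = 3.07e-05 s.
Cycle = t_tx + RTT = 3.3e-05 s.
Throughput = L / cycle = 920 / 3.3e-05 = 27.88 Mbps.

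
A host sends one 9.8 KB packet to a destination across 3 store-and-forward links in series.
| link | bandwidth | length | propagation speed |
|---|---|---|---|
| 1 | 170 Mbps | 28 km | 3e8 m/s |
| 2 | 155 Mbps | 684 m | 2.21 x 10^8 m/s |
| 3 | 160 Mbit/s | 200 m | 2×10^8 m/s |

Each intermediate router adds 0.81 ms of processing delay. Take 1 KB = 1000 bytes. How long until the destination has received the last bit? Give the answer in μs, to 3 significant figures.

L = 78400 bits.
Transmission delays (L/R per hop): 461.176, 505.806, 490 μs; sum = 1456.98 μs.
Propagation delays (d/s per hop): 93.3333, 3.09502, 1 μs; sum = 97.4284 μs.
Processing at 2 router(s): 2 × 0.81 ms = 1620 μs.
End-to-end = 3170 μs.

3170 μs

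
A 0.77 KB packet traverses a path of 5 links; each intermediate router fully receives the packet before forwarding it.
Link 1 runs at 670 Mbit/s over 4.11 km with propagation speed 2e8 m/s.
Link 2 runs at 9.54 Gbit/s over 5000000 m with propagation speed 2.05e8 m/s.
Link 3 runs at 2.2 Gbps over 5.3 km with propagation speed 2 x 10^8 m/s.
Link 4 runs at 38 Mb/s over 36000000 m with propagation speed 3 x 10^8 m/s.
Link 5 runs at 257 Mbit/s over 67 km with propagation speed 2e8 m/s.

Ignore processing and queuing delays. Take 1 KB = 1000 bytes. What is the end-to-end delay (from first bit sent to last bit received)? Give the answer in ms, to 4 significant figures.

145.0 ms

L = 6160 bits.
Transmission delays (L/R per hop): 0.00919403, 0.000645702, 0.0028, 0.162105, 0.0239689 ms; sum = 0.198714 ms.
Propagation delays (d/s per hop): 0.02055, 24.3902, 0.0265, 120, 0.335 ms; sum = 144.772 ms.
End-to-end = 145.0 ms.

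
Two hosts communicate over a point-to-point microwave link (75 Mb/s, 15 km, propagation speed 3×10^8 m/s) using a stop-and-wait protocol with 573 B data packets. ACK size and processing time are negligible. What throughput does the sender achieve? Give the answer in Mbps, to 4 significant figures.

28.45 Mbps

t_tx = L/R = 4584/75000000 = 6.112e-05 s.
t_prop = 15000/300000000 = 5e-05 s; RTT = 0.0001 s.
Cycle = t_tx + RTT = 0.00016112 s.
Throughput = L / cycle = 4584 / 0.00016112 = 28.45 Mbps.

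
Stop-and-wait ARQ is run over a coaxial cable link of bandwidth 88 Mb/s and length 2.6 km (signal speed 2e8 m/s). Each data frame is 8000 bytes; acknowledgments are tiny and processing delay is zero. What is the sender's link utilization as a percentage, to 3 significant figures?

t_tx = L/R = 64000/88000000 = 0.000727273 s.
t_prop = 2600/200000000 = 1.3e-05 s; RTT = 2.6e-05 s.
Cycle = t_tx + RTT = 0.000753273 s.
Utilization = t_tx / cycle = 0.000727273/0.000753273 = 96.5 %.

96.5 %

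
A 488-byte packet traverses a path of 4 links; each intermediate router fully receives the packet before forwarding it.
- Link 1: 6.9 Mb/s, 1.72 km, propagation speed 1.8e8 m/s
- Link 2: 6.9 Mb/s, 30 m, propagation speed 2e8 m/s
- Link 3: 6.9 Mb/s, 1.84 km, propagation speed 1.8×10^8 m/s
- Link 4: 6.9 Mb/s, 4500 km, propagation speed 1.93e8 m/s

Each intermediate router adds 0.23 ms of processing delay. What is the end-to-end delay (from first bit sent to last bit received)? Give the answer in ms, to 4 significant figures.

L = 488 × 8 = 3904 bits.
Transmission delay per hop = L/R = 3904/6900000 = 0.565797 ms; 4 hops → 2.26319 ms.
Propagation delays (d/s per hop): 0.00955556, 0.00015, 0.0102222, 23.3161 ms; sum = 23.336 ms.
Processing at 3 router(s): 3 × 0.23 ms = 0.69 ms.
End-to-end = 26.29 ms.

26.29 ms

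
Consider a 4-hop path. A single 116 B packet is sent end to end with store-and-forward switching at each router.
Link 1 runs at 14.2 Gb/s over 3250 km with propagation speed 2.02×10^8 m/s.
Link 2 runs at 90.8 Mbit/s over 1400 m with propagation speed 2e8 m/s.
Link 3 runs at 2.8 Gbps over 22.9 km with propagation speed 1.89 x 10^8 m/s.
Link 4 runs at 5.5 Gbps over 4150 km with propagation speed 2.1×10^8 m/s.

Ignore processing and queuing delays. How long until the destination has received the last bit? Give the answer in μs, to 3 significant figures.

L = 116 × 8 = 928 bits.
Transmission delays (L/R per hop): 0.0653521, 10.2203, 0.331429, 0.168727 μs; sum = 10.7858 μs.
Propagation delays (d/s per hop): 16089.1, 7, 121.164, 19761.9 μs; sum = 35979.2 μs.
End-to-end = 36000 μs.

36000 μs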